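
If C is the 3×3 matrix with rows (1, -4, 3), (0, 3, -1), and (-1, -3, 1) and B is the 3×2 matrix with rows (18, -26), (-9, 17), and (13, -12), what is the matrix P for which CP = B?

P = [[-4, -5], [-1, 6], [6, 1]]

Since C multiplies P on the left, P = C⁻¹B.
det C = 5, so C⁻¹ = [[0, -1, -1], [1/5, 4/5, 1/5], [3/5, 7/5, 3/5]].
P = C⁻¹B = [[0, -1, -1], [1/5, 4/5, 1/5], [3/5, 7/5, 3/5]] · [[18, -26], [-9, 17], [13, -12]] = [[-4, -5], [-1, 6], [6, 1]].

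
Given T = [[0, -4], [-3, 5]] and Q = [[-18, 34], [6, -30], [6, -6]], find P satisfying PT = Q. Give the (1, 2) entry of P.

6

Since T sits to the right of P, P = QT⁻¹.
det T = -12, so T⁻¹ = [[-5/12, -1/3], [-1/4, 0]].
P = QT⁻¹ = [[-18, 34], [6, -30], [6, -6]] · [[-5/12, -1/3], [-1/4, 0]] = [[-1, 6], [5, -2], [-1, -2]].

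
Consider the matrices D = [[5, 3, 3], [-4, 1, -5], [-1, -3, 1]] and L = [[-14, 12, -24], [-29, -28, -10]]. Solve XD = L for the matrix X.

X = [[2, 6, 0], [-6, -1, 3]]

D is on the right of X, so right-multiply by D⁻¹: X = LD⁻¹.
det D = -4; the adjugate gives D⁻¹ = [[7/2, 3, 9/2], [-9/4, -2, -13/4], [-13/4, -3, -17/4]].
X = LD⁻¹ = [[-14, 12, -24], [-29, -28, -10]] · [[7/2, 3, 9/2], [-9/4, -2, -13/4], [-13/4, -3, -17/4]] = [[2, 6, 0], [-6, -1, 3]].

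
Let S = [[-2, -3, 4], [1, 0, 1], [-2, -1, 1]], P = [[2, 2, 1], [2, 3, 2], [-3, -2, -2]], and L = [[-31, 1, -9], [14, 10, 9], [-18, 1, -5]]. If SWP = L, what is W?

W = S⁻¹LP⁻¹ (apply S⁻¹ on the left and P⁻¹ on the right).
det S = 3, so S⁻¹ = [[1/3, -1/3, -1], [-1, 2, 2], [-1/3, 4/3, 1]].
det P = -3; the adjugate gives P⁻¹ = [[2/3, -2/3, -1/3], [2/3, 1/3, 2/3], [-5/3, 2/3, -2/3]].
S⁻¹L = [[3, -4, -1], [23, 21, 17], [11, 14, 10]].
W = (S⁻¹L)P⁻¹ = [[1, -4, -3], [1, 3, -5], [0, 4, -1]].

W = [[1, -4, -3], [1, 3, -5], [0, 4, -1]]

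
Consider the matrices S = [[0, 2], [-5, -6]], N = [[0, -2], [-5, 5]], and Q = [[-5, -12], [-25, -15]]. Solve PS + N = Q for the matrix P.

P = [[-2, 1], [2, 4]]

PS = Q − N = [[-5, -10], [-20, -20]].
S is on the right of P, so right-multiply by S⁻¹: P = (Q − N)S⁻¹.
det S = 10; the adjugate gives S⁻¹ = [[-3/5, -1/5], [1/2, 0]].
P = (Q − N)S⁻¹ = [[-2, 1], [2, 4]].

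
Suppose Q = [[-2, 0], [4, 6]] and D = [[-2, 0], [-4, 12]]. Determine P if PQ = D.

P = [[1, 0], [6, 2]]

Right-multiplying both sides by Q⁻¹ gives P = DQ⁻¹.
det Q = -12; the adjugate gives Q⁻¹ = [[-1/2, 0], [1/3, 1/6]].
P = DQ⁻¹ = [[-2, 0], [-4, 12]] · [[-1/2, 0], [1/3, 1/6]] = [[1, 0], [6, 2]].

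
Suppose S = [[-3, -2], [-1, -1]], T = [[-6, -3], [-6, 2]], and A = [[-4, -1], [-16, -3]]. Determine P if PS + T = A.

P = [[0, -2], [5, -5]]

PS = A − T = [[2, 2], [-10, -5]].
S is on the right of P, so right-multiply by S⁻¹: P = (A − T)S⁻¹.
S has determinant 1; S⁻¹ = [[-1, 2], [1, -3]].
P = (A − T)S⁻¹ = [[0, -2], [5, -5]].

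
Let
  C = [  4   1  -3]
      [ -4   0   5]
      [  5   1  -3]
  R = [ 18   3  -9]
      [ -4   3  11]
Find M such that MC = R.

M = [[-3, 0, 6], [3, 4, 0]]

C is on the right of M, so right-multiply by C⁻¹: M = RC⁻¹.
C has determinant 5; C⁻¹ = [[-1, 0, 1], [13/5, 3/5, -8/5], [-4/5, 1/5, 4/5]].
M = RC⁻¹ = [[18, 3, -9], [-4, 3, 11]] · [[-1, 0, 1], [13/5, 3/5, -8/5], [-4/5, 1/5, 4/5]] = [[-3, 0, 6], [3, 4, 0]].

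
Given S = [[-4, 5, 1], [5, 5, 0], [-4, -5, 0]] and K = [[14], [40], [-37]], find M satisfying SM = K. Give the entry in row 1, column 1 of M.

Since S multiplies M on the left, M = S⁻¹K.
S has determinant -5; S⁻¹ = [[0, 1, 1], [0, -4/5, -1], [1, 8, 9]].
M = S⁻¹K = [[0, 1, 1], [0, -4/5, -1], [1, 8, 9]] · [[14], [40], [-37]] = [[3], [5], [1]].

3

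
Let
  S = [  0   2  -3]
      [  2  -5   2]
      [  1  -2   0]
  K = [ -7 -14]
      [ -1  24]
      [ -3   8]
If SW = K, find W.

W = [[-1, 0], [1, -4], [3, 2]]

Left-multiplying both sides by S⁻¹ gives W = S⁻¹K.
det S = 1, so S⁻¹ = [[4, 6, -11], [2, 3, -6], [1, 2, -4]].
W = S⁻¹K = [[4, 6, -11], [2, 3, -6], [1, 2, -4]] · [[-7, -14], [-1, 24], [-3, 8]] = [[-1, 0], [1, -4], [3, 2]].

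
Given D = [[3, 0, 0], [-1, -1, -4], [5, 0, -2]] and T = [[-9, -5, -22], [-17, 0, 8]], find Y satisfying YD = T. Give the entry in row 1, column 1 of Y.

D is on the right of Y, so right-multiply by D⁻¹: Y = TD⁻¹.
D has determinant 6; D⁻¹ = [[1/3, 0, 0], [-11/3, -1, 2], [5/6, 0, -1/2]].
Y = TD⁻¹ = [[-9, -5, -22], [-17, 0, 8]] · [[1/3, 0, 0], [-11/3, -1, 2], [5/6, 0, -1/2]] = [[-3, 5, 1], [1, 0, -4]].

-3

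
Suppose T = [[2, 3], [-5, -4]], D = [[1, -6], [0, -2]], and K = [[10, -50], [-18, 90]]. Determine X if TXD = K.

X = T⁻¹KD⁻¹ (apply T⁻¹ on the left and D⁻¹ on the right).
T has determinant 7; T⁻¹ = [[-4/7, -3/7], [5/7, 2/7]].
det D = -2; the adjugate gives D⁻¹ = [[1, -3], [0, -1/2]].
T⁻¹K = [[2, -10], [2, -10]].
X = (T⁻¹K)D⁻¹ = [[2, -1], [2, -1]].

X = [[2, -1], [2, -1]]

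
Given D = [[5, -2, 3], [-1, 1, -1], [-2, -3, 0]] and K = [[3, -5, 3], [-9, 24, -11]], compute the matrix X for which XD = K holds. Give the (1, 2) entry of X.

Right-multiplying both sides by D⁻¹ gives X = KD⁻¹.
D has determinant -4; D⁻¹ = [[3/4, 9/4, 1/4], [-1/2, -3/2, -1/2], [-5/4, -19/4, -3/4]].
X = KD⁻¹ = [[3, -5, 3], [-9, 24, -11]] · [[3/4, 9/4, 1/4], [-1/2, -3/2, -1/2], [-5/4, -19/4, -3/4]] = [[1, 0, 1], [-5, -4, -6]].

0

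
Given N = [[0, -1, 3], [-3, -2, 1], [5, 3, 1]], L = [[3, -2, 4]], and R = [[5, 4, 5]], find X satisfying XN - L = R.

XN = R + L = [[8, 2, 9]].
Since N sits to the right of X, X = (R + L)N⁻¹.
det N = -5; the adjugate gives N⁻¹ = [[1, -2, -1], [-8/5, 3, 9/5], [-1/5, 1, 3/5]].
X = (R + L)N⁻¹ = [[3, -1, 1]].

X = [[3, -1, 1]]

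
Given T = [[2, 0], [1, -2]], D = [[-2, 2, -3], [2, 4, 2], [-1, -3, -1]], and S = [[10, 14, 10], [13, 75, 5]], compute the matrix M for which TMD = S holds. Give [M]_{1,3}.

M = T⁻¹SD⁻¹ (apply T⁻¹ on the left and D⁻¹ on the right).
det T = -4; the adjugate gives T⁻¹ = [[1/2, 0], [1/4, -1/2]].
D has determinant 2; D⁻¹ = [[1, 11/2, 8], [0, -1/2, -1], [-1, -4, -6]].
T⁻¹S = [[5, 7, 5], [-4, -34, 0]].
M = (T⁻¹S)D⁻¹ = [[0, 4, 3], [-4, -5, 2]].

3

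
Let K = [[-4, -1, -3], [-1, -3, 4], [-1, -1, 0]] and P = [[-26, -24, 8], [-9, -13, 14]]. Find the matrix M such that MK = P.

M = [[4, 5, 5], [2, 5, -4]]

Right-multiplying both sides by K⁻¹ gives M = PK⁻¹.
K has determinant -6; K⁻¹ = [[-2/3, -1/2, 13/6], [2/3, 1/2, -19/6], [1/3, 1/2, -11/6]].
M = PK⁻¹ = [[-26, -24, 8], [-9, -13, 14]] · [[-2/3, -1/2, 13/6], [2/3, 1/2, -19/6], [1/3, 1/2, -11/6]] = [[4, 5, 5], [2, 5, -4]].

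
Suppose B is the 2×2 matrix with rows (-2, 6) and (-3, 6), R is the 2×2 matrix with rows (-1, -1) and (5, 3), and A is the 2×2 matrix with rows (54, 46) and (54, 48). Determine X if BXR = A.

Isolating X: multiply by B⁻¹ from the left and R⁻¹ from the right, so X = B⁻¹AR⁻¹.
det B = 6; the adjugate gives B⁻¹ = [[1, -1], [1/2, -1/3]].
det R = 2; the adjugate gives R⁻¹ = [[3/2, 1/2], [-5/2, -1/2]].
B⁻¹A = [[0, -2], [9, 7]].
X = (B⁻¹A)R⁻¹ = [[5, 1], [-4, 1]].

X = [[5, 1], [-4, 1]]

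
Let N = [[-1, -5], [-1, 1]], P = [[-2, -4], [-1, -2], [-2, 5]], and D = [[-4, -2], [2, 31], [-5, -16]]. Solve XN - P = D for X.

XN = D + P = [[-6, -6], [1, 29], [-7, -11]].
Right-multiplying both sides by N⁻¹ gives X = (D + P)N⁻¹.
det N = -6, so N⁻¹ = [[-1/6, -5/6], [-1/6, 1/6]].
X = (D + P)N⁻¹ = [[2, 4], [-5, 4], [3, 4]].

X = [[2, 4], [-5, 4], [3, 4]]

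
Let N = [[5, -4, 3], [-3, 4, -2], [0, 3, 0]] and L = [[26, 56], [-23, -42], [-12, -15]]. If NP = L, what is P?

P = [[-1, 6], [-4, -5], [5, 2]]

Since N multiplies P on the left, P = N⁻¹L.
N has determinant 3; N⁻¹ = [[2, 3, -4/3], [0, 0, 1/3], [-3, -5, 8/3]].
P = N⁻¹L = [[2, 3, -4/3], [0, 0, 1/3], [-3, -5, 8/3]] · [[26, 56], [-23, -42], [-12, -15]] = [[-1, 6], [-4, -5], [5, 2]].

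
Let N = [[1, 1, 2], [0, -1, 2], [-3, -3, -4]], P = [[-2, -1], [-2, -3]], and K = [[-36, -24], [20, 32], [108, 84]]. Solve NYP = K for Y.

Y = N⁻¹KP⁻¹ (apply N⁻¹ on the left and P⁻¹ on the right).
det N = -2; the adjugate gives N⁻¹ = [[-5, 1, -2], [3, -1, 1], [3/2, 0, 1/2]].
det P = 4, so P⁻¹ = [[-3/4, 1/4], [1/2, -1/2]].
N⁻¹K = [[-16, -16], [-20, -20], [0, 6]].
Y = (N⁻¹K)P⁻¹ = [[4, 4], [5, 5], [3, -3]].

Y = [[4, 4], [5, 5], [3, -3]]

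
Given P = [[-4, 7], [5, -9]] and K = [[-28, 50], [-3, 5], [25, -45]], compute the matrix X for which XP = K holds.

X = [[2, -4], [2, 1], [0, 5]]

Since P sits to the right of X, X = KP⁻¹.
P has determinant 1; P⁻¹ = [[-9, -7], [-5, -4]].
X = KP⁻¹ = [[-28, 50], [-3, 5], [25, -45]] · [[-9, -7], [-5, -4]] = [[2, -4], [2, 1], [0, 5]].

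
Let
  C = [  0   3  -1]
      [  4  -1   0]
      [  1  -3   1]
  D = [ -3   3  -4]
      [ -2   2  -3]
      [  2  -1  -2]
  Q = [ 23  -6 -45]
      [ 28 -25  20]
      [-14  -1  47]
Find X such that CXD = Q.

X = [[-3, 2, 2], [2, -2, 5], [-5, 5, -2]]

X = C⁻¹QD⁻¹ (apply C⁻¹ on the left and D⁻¹ on the right).
det C = -1, so C⁻¹ = [[1, 0, 1], [4, -1, 4], [11, -3, 12]].
D has determinant -1; D⁻¹ = [[7, -10, 1], [10, -14, 1], [2, -3, 0]].
C⁻¹Q = [[9, -7, 2], [8, -3, -12], [1, -3, 9]].
X = (C⁻¹Q)D⁻¹ = [[-3, 2, 2], [2, -2, 5], [-5, 5, -2]].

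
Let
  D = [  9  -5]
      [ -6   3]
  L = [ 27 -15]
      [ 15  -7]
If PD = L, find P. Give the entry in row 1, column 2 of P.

0

D is on the right of P, so right-multiply by D⁻¹: P = LD⁻¹.
det D = -3; the adjugate gives D⁻¹ = [[-1, -5/3], [-2, -3]].
P = LD⁻¹ = [[27, -15], [15, -7]] · [[-1, -5/3], [-2, -3]] = [[3, 0], [-1, -4]].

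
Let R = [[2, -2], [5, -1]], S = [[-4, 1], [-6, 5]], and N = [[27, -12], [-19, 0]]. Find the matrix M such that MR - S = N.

MR = N + S = [[23, -11], [-25, 5]].
Since R sits to the right of M, M = (N + S)R⁻¹.
det R = 8, so R⁻¹ = [[-1/8, 1/4], [-5/8, 1/4]].
M = (N + S)R⁻¹ = [[4, 3], [0, -5]].

M = [[4, 3], [0, -5]]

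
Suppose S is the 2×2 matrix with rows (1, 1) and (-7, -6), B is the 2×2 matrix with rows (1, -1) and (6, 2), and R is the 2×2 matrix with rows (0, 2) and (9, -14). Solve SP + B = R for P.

P = [[3, -2], [-4, 5]]

SP = R − B = [[-1, 3], [3, -16]].
Since S multiplies P on the left, P = S⁻¹(R − B).
det S = 1, so S⁻¹ = [[-6, -1], [7, 1]].
P = S⁻¹(R − B) = [[3, -2], [-4, 5]].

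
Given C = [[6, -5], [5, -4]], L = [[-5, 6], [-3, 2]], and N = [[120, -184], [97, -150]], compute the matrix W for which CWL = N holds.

W = [[-4, 5], [3, 1]]

Left-multiply by C⁻¹ and right-multiply by L⁻¹: W = C⁻¹NL⁻¹.
det C = 1, so C⁻¹ = [[-4, 5], [-5, 6]].
det L = 8, so L⁻¹ = [[1/4, -3/4], [3/8, -5/8]].
C⁻¹N = [[5, -14], [-18, 20]].
W = (C⁻¹N)L⁻¹ = [[-4, 5], [3, 1]].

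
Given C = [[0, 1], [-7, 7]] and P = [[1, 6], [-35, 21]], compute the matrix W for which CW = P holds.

W = [[6, 3], [1, 6]]

Since C multiplies W on the left, W = C⁻¹P.
det C = 7, so C⁻¹ = [[1, -1/7], [1, 0]].
W = C⁻¹P = [[1, -1/7], [1, 0]] · [[1, 6], [-35, 21]] = [[6, 3], [1, 6]].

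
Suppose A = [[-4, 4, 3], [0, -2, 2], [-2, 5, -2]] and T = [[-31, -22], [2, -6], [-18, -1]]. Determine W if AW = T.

W = [[5, 5], [-2, 1], [-1, -2]]

Left-multiplying both sides by A⁻¹ gives W = A⁻¹T.
det A = -4, so A⁻¹ = [[3/2, -23/4, -7/2], [1, -7/2, -2], [1, -3, -2]].
W = A⁻¹T = [[3/2, -23/4, -7/2], [1, -7/2, -2], [1, -3, -2]] · [[-31, -22], [2, -6], [-18, -1]] = [[5, 5], [-2, 1], [-1, -2]].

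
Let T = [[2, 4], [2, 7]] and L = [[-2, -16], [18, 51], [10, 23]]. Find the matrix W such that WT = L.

Right-multiplying both sides by T⁻¹ gives W = LT⁻¹.
det T = 6, so T⁻¹ = [[7/6, -2/3], [-1/3, 1/3]].
W = LT⁻¹ = [[-2, -16], [18, 51], [10, 23]] · [[7/6, -2/3], [-1/3, 1/3]] = [[3, -4], [4, 5], [4, 1]].

W = [[3, -4], [4, 5], [4, 1]]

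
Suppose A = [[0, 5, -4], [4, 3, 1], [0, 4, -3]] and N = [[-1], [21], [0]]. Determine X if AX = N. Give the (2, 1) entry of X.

3

Since A multiplies X on the left, X = A⁻¹N.
A has determinant -4; A⁻¹ = [[13/4, 1/4, -17/4], [-3, 0, 4], [-4, 0, 5]].
X = A⁻¹N = [[13/4, 1/4, -17/4], [-3, 0, 4], [-4, 0, 5]] · [[-1], [21], [0]] = [[2], [3], [4]].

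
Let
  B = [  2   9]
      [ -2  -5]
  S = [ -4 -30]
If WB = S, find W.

W = [[-5, -3]]

B is on the right of W, so right-multiply by B⁻¹: W = SB⁻¹.
B has determinant 8; B⁻¹ = [[-5/8, -9/8], [1/4, 1/4]].
W = SB⁻¹ = [[-4, -30]] · [[-5/8, -9/8], [1/4, 1/4]] = [[-5, -3]].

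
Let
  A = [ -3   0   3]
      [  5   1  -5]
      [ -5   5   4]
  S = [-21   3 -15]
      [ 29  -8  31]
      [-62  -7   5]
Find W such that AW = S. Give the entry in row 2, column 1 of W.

Since A multiplies W on the left, W = A⁻¹S.
A has determinant 3; A⁻¹ = [[29/3, 5, -1], [5/3, 1, 0], [10, 5, -1]].
W = A⁻¹S = [[29/3, 5, -1], [5/3, 1, 0], [10, 5, -1]] · [[-21, 3, -15], [29, -8, 31], [-62, -7, 5]] = [[4, -4, 5], [-6, -3, 6], [-3, -3, 0]].

-6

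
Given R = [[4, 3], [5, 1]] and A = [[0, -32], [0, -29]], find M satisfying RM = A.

Since R multiplies M on the left, M = R⁻¹A.
det R = -11, so R⁻¹ = [[-1/11, 3/11], [5/11, -4/11]].
M = R⁻¹A = [[-1/11, 3/11], [5/11, -4/11]] · [[0, -32], [0, -29]] = [[0, -5], [0, -4]].

M = [[0, -5], [0, -4]]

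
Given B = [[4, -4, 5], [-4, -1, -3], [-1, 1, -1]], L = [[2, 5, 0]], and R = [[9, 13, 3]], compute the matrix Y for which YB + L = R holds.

Y = [[-1, -3, 1]]

YB = R − L = [[7, 8, 3]].
Right-multiplying both sides by B⁻¹ gives Y = (R − L)B⁻¹.
B has determinant -5; B⁻¹ = [[-4/5, -1/5, -17/5], [1/5, -1/5, 8/5], [1, 0, 4]].
Y = (R − L)B⁻¹ = [[-1, -3, 1]].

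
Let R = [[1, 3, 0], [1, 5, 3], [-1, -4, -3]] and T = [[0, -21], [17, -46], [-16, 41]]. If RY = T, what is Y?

Y = [[-3, -6], [1, -5], [5, -5]]

Since R multiplies Y on the left, Y = R⁻¹T.
det R = -3; the adjugate gives R⁻¹ = [[1, -3, -3], [0, 1, 1], [-1/3, -1/3, -2/3]].
Y = R⁻¹T = [[1, -3, -3], [0, 1, 1], [-1/3, -1/3, -2/3]] · [[0, -21], [17, -46], [-16, 41]] = [[-3, -6], [1, -5], [5, -5]].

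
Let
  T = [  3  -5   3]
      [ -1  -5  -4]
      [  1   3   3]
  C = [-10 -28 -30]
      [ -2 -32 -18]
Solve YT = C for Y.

Right-multiplying both sides by T⁻¹ gives Y = CT⁻¹.
det T = 2; the adjugate gives T⁻¹ = [[-3/2, 12, 35/2], [-1/2, 3, 9/2], [1, -7, -10]].
Y = CT⁻¹ = [[-10, -28, -30], [-2, -32, -18]] · [[-3/2, 12, 35/2], [-1/2, 3, 9/2], [1, -7, -10]] = [[-1, 6, -1], [1, 6, 1]].

Y = [[-1, 6, -1], [1, 6, 1]]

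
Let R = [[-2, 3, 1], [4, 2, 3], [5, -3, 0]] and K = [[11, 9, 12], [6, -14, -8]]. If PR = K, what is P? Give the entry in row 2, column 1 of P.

R is on the right of P, so right-multiply by R⁻¹: P = KR⁻¹.
det R = 5; the adjugate gives R⁻¹ = [[9/5, -3/5, 7/5], [3, -1, 2], [-22/5, 9/5, -16/5]].
P = KR⁻¹ = [[11, 9, 12], [6, -14, -8]] · [[9/5, -3/5, 7/5], [3, -1, 2], [-22/5, 9/5, -16/5]] = [[-6, 6, -5], [4, -4, 6]].

4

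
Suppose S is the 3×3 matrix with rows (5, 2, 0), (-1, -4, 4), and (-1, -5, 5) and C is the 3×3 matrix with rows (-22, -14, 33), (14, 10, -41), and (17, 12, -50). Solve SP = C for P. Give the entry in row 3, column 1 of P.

-3

Left-multiplying both sides by S⁻¹ gives P = S⁻¹C.
S has determinant 2; S⁻¹ = [[0, -5, 4], [1/2, 25/2, -10], [1/2, 23/2, -9]].
P = S⁻¹C = [[0, -5, 4], [1/2, 25/2, -10], [1/2, 23/2, -9]] · [[-22, -14, 33], [14, 10, -41], [17, 12, -50]] = [[-2, -2, 5], [-6, -2, 4], [-3, 0, -5]].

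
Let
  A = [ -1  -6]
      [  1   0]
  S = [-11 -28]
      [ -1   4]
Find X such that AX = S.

Since A multiplies X on the left, X = A⁻¹S.
det A = 6, so A⁻¹ = [[0, 1], [-1/6, -1/6]].
X = A⁻¹S = [[0, 1], [-1/6, -1/6]] · [[-11, -28], [-1, 4]] = [[-1, 4], [2, 4]].

X = [[-1, 4], [2, 4]]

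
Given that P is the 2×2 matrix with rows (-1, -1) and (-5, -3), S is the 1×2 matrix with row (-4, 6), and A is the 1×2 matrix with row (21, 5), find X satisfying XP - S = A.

X = [[-2, -3]]

XP = A + S = [[17, 11]].
Right-multiplying both sides by P⁻¹ gives X = (A + S)P⁻¹.
det P = -2, so P⁻¹ = [[3/2, -1/2], [-5/2, 1/2]].
X = (A + S)P⁻¹ = [[-2, -3]].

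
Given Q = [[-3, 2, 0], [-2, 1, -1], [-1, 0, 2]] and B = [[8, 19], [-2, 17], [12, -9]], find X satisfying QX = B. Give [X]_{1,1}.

0

Q is on the left of X, so left-multiply by Q⁻¹: X = Q⁻¹B.
det Q = 4, so Q⁻¹ = [[1/2, -1, -1/2], [5/4, -3/2, -3/4], [1/4, -1/2, 1/4]].
X = Q⁻¹B = [[1/2, -1, -1/2], [5/4, -3/2, -3/4], [1/4, -1/2, 1/4]] · [[8, 19], [-2, 17], [12, -9]] = [[0, -3], [4, 5], [6, -6]].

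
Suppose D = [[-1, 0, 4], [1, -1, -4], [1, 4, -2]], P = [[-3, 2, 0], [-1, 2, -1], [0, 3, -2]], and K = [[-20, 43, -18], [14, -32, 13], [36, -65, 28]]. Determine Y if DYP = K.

Y = D⁻¹KP⁻¹ (apply D⁻¹ on the left and P⁻¹ on the right).
det D = 2; the adjugate gives D⁻¹ = [[9, 8, 2], [-1, -1, 0], [5/2, 2, 1/2]].
P has determinant -1; P⁻¹ = [[1, -4, 2], [2, -6, 3], [3, -9, 4]].
D⁻¹K = [[4, 1, -2], [6, -11, 5], [-4, 11, -5]].
Y = (D⁻¹K)P⁻¹ = [[0, -4, 3], [-1, -3, -1], [3, -5, 5]].

Y = [[0, -4, 3], [-1, -3, -1], [3, -5, 5]]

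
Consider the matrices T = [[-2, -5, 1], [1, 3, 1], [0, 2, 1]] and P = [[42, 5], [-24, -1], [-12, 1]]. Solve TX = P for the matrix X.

X = [[-6, -2], [-6, 0], [0, 1]]

T is on the left of X, so left-multiply by T⁻¹: X = T⁻¹P.
T has determinant 5; T⁻¹ = [[1/5, 7/5, -8/5], [-1/5, -2/5, 3/5], [2/5, 4/5, -1/5]].
X = T⁻¹P = [[1/5, 7/5, -8/5], [-1/5, -2/5, 3/5], [2/5, 4/5, -1/5]] · [[42, 5], [-24, -1], [-12, 1]] = [[-6, -2], [-6, 0], [0, 1]].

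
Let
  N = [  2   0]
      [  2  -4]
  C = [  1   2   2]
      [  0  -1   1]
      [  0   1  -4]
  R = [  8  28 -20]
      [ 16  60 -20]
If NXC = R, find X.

X = [[4, -2, 4], [-2, 4, 0]]

Left-multiply by N⁻¹ and right-multiply by C⁻¹: X = N⁻¹RC⁻¹.
det N = -8, so N⁻¹ = [[1/2, 0], [1/4, -1/4]].
C has determinant 3; C⁻¹ = [[1, 10/3, 4/3], [0, -4/3, -1/3], [0, -1/3, -1/3]].
N⁻¹R = [[4, 14, -10], [-2, -8, 0]].
X = (N⁻¹R)C⁻¹ = [[4, -2, 4], [-2, 4, 0]].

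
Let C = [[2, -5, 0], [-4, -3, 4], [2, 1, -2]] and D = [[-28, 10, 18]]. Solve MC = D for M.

Right-multiplying both sides by C⁻¹ gives M = DC⁻¹.
C has determinant 4; C⁻¹ = [[1/2, -5/2, -5], [0, -1, -2], [1/2, -3, -13/2]].
M = DC⁻¹ = [[-28, 10, 18]] · [[1/2, -5/2, -5], [0, -1, -2], [1/2, -3, -13/2]] = [[-5, 6, 3]].

M = [[-5, 6, 3]]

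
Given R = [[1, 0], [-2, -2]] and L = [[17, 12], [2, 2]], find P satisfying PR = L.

P = [[5, -6], [0, -1]]

Right-multiplying both sides by R⁻¹ gives P = LR⁻¹.
det R = -2, so R⁻¹ = [[1, 0], [-1, -1/2]].
P = LR⁻¹ = [[17, 12], [2, 2]] · [[1, 0], [-1, -1/2]] = [[5, -6], [0, -1]].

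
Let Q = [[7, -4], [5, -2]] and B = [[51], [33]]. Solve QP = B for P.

Q is on the left of P, so left-multiply by Q⁻¹: P = Q⁻¹B.
det Q = 6; the adjugate gives Q⁻¹ = [[-1/3, 2/3], [-5/6, 7/6]].
P = Q⁻¹B = [[-1/3, 2/3], [-5/6, 7/6]] · [[51], [33]] = [[5], [-4]].

P = [[5], [-4]]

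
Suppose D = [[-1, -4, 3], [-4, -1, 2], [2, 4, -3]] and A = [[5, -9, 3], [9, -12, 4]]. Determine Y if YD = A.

Y = [[-1, -3, -4], [1, -4, -3]]

D is on the right of Y, so right-multiply by D⁻¹: Y = AD⁻¹.
det D = -5; the adjugate gives D⁻¹ = [[1, 0, 1], [8/5, 3/5, 2], [14/5, 4/5, 3]].
Y = AD⁻¹ = [[5, -9, 3], [9, -12, 4]] · [[1, 0, 1], [8/5, 3/5, 2], [14/5, 4/5, 3]] = [[-1, -3, -4], [1, -4, -3]].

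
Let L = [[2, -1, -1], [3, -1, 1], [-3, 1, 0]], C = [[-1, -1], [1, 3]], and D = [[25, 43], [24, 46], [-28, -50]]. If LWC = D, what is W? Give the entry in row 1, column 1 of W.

-5

Isolating W: multiply by L⁻¹ from the left and C⁻¹ from the right, so W = L⁻¹DC⁻¹.
det L = 1; the adjugate gives L⁻¹ = [[-1, -1, -2], [-3, -3, -5], [0, 1, 1]].
det C = -2, so C⁻¹ = [[-3/2, -1/2], [1/2, 1/2]].
L⁻¹D = [[7, 11], [-7, -17], [-4, -4]].
W = (L⁻¹D)C⁻¹ = [[-5, 2], [2, -5], [4, 0]].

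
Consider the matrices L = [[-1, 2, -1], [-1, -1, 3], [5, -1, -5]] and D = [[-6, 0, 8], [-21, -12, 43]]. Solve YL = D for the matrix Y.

Y = [[0, 1, -1], [-5, 6, -4]]

Right-multiplying both sides by L⁻¹ gives Y = DL⁻¹.
L has determinant 6; L⁻¹ = [[4/3, 11/6, 5/6], [5/3, 5/3, 2/3], [1, 3/2, 1/2]].
Y = DL⁻¹ = [[-6, 0, 8], [-21, -12, 43]] · [[4/3, 11/6, 5/6], [5/3, 5/3, 2/3], [1, 3/2, 1/2]] = [[0, 1, -1], [-5, 6, -4]].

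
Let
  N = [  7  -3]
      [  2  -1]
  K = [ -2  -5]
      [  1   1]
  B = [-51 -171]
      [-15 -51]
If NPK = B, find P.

P = N⁻¹BK⁻¹ (apply N⁻¹ on the left and K⁻¹ on the right).
N has determinant -1; N⁻¹ = [[1, -3], [2, -7]].
K has determinant 3; K⁻¹ = [[1/3, 5/3], [-1/3, -2/3]].
N⁻¹B = [[-6, -18], [3, 15]].
P = (N⁻¹B)K⁻¹ = [[4, 2], [-4, -5]].

P = [[4, 2], [-4, -5]]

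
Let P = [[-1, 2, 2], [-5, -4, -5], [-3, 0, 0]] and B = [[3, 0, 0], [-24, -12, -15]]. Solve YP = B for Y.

Y = [[0, 0, -1], [0, 3, 3]]

P is on the right of Y, so right-multiply by P⁻¹: Y = BP⁻¹.
P has determinant 6; P⁻¹ = [[0, 0, -1/3], [5/2, 1, -5/2], [-2, -1, 7/3]].
Y = BP⁻¹ = [[3, 0, 0], [-24, -12, -15]] · [[0, 0, -1/3], [5/2, 1, -5/2], [-2, -1, 7/3]] = [[0, 0, -1], [0, 3, 3]].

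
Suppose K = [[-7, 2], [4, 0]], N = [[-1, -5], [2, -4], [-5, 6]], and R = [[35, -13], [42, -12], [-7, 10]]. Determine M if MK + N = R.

M = [[-4, 2], [-4, 3], [2, 3]]

MK = R − N = [[36, -8], [40, -8], [-2, 4]].
Right-multiplying both sides by K⁻¹ gives M = (R − N)K⁻¹.
K has determinant -8; K⁻¹ = [[0, 1/4], [1/2, 7/8]].
M = (R − N)K⁻¹ = [[-4, 2], [-4, 3], [2, 3]].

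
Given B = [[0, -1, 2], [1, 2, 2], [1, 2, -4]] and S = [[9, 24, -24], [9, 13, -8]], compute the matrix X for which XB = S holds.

Right-multiplying both sides by B⁻¹ gives X = SB⁻¹.
det B = -6; the adjugate gives B⁻¹ = [[2, 0, 1], [-1, 1/3, -1/3], [0, 1/6, -1/6]].
X = SB⁻¹ = [[9, 24, -24], [9, 13, -8]] · [[2, 0, 1], [-1, 1/3, -1/3], [0, 1/6, -1/6]] = [[-6, 4, 5], [5, 3, 6]].

X = [[-6, 4, 5], [5, 3, 6]]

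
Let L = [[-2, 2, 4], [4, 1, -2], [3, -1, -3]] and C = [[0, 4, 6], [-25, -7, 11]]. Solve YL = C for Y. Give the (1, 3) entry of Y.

L is on the right of Y, so right-multiply by L⁻¹: Y = CL⁻¹.
det L = -6, so L⁻¹ = [[5/6, -1/3, 4/3], [-1, 1, -2], [7/6, -2/3, 5/3]].
Y = CL⁻¹ = [[0, 4, 6], [-25, -7, 11]] · [[5/6, -1/3, 4/3], [-1, 1, -2], [7/6, -2/3, 5/3]] = [[3, 0, 2], [-1, -6, -1]].

2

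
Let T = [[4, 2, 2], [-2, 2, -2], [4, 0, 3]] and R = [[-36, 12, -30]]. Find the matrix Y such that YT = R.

T is on the right of Y, so right-multiply by T⁻¹: Y = RT⁻¹.
T has determinant 4; T⁻¹ = [[3/2, -3/2, -2], [-1/2, 1, 1], [-2, 2, 3]].
Y = RT⁻¹ = [[-36, 12, -30]] · [[3/2, -3/2, -2], [-1/2, 1, 1], [-2, 2, 3]] = [[0, 6, -6]].

Y = [[0, 6, -6]]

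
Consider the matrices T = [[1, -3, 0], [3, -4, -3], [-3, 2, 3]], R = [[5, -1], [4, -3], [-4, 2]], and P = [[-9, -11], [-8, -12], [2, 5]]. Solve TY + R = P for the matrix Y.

Y = [[-5, -1], [3, 3], [-5, -2]]

TY = P − R = [[-14, -10], [-12, -9], [6, 3]].
Left-multiplying both sides by T⁻¹ gives Y = T⁻¹(P − R).
T has determinant -6; T⁻¹ = [[1, -3/2, -3/2], [0, -1/2, -1/2], [1, -7/6, -5/6]].
Y = T⁻¹(P − R) = [[-5, -1], [3, 3], [-5, -2]].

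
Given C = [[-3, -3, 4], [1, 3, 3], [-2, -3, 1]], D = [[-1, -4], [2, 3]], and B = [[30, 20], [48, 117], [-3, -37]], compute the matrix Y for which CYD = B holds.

Y = [[-3, 0], [-3, 0], [-2, 5]]

Y = C⁻¹BD⁻¹ (apply C⁻¹ on the left and D⁻¹ on the right).
det C = -3; the adjugate gives C⁻¹ = [[-4, 3, 7], [7/3, -5/3, -13/3], [-1, 1, 2]].
D has determinant 5; D⁻¹ = [[3/5, 4/5], [-2/5, -1/5]].
C⁻¹B = [[3, 12], [3, 12], [12, 23]].
Y = (C⁻¹B)D⁻¹ = [[-3, 0], [-3, 0], [-2, 5]].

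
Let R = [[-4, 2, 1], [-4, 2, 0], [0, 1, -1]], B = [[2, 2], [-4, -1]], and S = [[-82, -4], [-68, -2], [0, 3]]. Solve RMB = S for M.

Isolating M: multiply by R⁻¹ from the left and B⁻¹ from the right, so M = R⁻¹SB⁻¹.
det R = -4, so R⁻¹ = [[1/2, -3/4, 1/2], [1, -1, 1], [1, -1, 0]].
det B = 6, so B⁻¹ = [[-1/6, -1/3], [2/3, 1/3]].
R⁻¹S = [[10, 1], [-14, 1], [-14, -2]].
M = (R⁻¹S)B⁻¹ = [[-1, -3], [3, 5], [1, 4]].

M = [[-1, -3], [3, 5], [1, 4]]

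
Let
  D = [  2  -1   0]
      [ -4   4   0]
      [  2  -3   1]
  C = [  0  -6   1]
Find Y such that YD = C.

Y = [[-5, -2, 1]]

Right-multiplying both sides by D⁻¹ gives Y = CD⁻¹.
det D = 4, so D⁻¹ = [[1, 1/4, 0], [1, 1/2, 0], [1, 1, 1]].
Y = CD⁻¹ = [[0, -6, 1]] · [[1, 1/4, 0], [1, 1/2, 0], [1, 1, 1]] = [[-5, -2, 1]].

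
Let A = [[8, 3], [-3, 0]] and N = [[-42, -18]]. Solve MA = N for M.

Right-multiplying both sides by A⁻¹ gives M = NA⁻¹.
A has determinant 9; A⁻¹ = [[0, -1/3], [1/3, 8/9]].
M = NA⁻¹ = [[-42, -18]] · [[0, -1/3], [1/3, 8/9]] = [[-6, -2]].

M = [[-6, -2]]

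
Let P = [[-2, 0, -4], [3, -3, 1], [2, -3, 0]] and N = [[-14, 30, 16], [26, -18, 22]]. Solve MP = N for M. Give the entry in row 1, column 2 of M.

-4

Since P sits to the right of M, M = NP⁻¹.
det P = 6, so P⁻¹ = [[1/2, 2, -2], [1/3, 4/3, -5/3], [-1/2, -1, 1]].
M = NP⁻¹ = [[-14, 30, 16], [26, -18, 22]] · [[1/2, 2, -2], [1/3, 4/3, -5/3], [-1/2, -1, 1]] = [[-5, -4, -6], [-4, 6, 0]].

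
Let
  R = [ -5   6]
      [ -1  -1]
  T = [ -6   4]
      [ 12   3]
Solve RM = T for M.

Since R multiplies M on the left, M = R⁻¹T.
det R = 11; the adjugate gives R⁻¹ = [[-1/11, -6/11], [1/11, -5/11]].
M = R⁻¹T = [[-1/11, -6/11], [1/11, -5/11]] · [[-6, 4], [12, 3]] = [[-6, -2], [-6, -1]].

M = [[-6, -2], [-6, -1]]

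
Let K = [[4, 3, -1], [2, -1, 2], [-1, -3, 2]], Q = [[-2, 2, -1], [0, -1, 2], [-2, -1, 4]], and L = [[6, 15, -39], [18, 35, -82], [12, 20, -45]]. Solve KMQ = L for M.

M = [[1, -5, -4], [-2, 0, 5], [1, 1, -1]]

Left-multiply by K⁻¹ and right-multiply by Q⁻¹: M = K⁻¹LQ⁻¹.
K has determinant 5; K⁻¹ = [[4/5, -3/5, 1], [-6/5, 7/5, -2], [-7/5, 9/5, -2]].
det Q = -2, so Q⁻¹ = [[1, 7/2, -3/2], [2, 5, -2], [1, 3, -1]].
K⁻¹L = [[6, 11, -27], [-6, -9, 22], [0, 2, -3]].
M = (K⁻¹L)Q⁻¹ = [[1, -5, -4], [-2, 0, 5], [1, 1, -1]].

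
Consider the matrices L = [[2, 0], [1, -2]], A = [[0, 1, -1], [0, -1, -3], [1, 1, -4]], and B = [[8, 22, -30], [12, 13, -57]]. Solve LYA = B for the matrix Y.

Y = [[5, -2, 4], [1, -2, -4]]

Left-multiply by L⁻¹ and right-multiply by A⁻¹: Y = L⁻¹BA⁻¹.
det L = -4; the adjugate gives L⁻¹ = [[1/2, 0], [1/4, -1/2]].
det A = -4, so A⁻¹ = [[-7/4, -3/4, 1], [3/4, -1/4, 0], [-1/4, -1/4, 0]].
L⁻¹B = [[4, 11, -15], [-4, -1, 21]].
Y = (L⁻¹B)A⁻¹ = [[5, -2, 4], [1, -2, -4]].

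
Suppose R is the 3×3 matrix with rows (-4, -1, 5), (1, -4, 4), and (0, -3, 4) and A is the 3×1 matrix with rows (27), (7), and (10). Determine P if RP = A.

P = [[-5], [-2], [1]]

Since R multiplies P on the left, P = R⁻¹A.
det R = 5; the adjugate gives R⁻¹ = [[-4/5, -11/5, 16/5], [-4/5, -16/5, 21/5], [-3/5, -12/5, 17/5]].
P = R⁻¹A = [[-4/5, -11/5, 16/5], [-4/5, -16/5, 21/5], [-3/5, -12/5, 17/5]] · [[27], [7], [10]] = [[-5], [-2], [1]].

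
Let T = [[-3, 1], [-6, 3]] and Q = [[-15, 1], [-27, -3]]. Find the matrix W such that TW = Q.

W = [[6, -2], [3, -5]]

T is on the left of W, so left-multiply by T⁻¹: W = T⁻¹Q.
det T = -3; the adjugate gives T⁻¹ = [[-1, 1/3], [-2, 1]].
W = T⁻¹Q = [[-1, 1/3], [-2, 1]] · [[-15, 1], [-27, -3]] = [[6, -2], [3, -5]].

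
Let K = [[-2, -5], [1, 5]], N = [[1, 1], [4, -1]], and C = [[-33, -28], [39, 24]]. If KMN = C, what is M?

Left-multiply by K⁻¹ and right-multiply by N⁻¹: M = K⁻¹CN⁻¹.
det K = -5, so K⁻¹ = [[-1, -1], [1/5, 2/5]].
N has determinant -5; N⁻¹ = [[1/5, 1/5], [4/5, -1/5]].
K⁻¹C = [[-6, 4], [9, 4]].
M = (K⁻¹C)N⁻¹ = [[2, -2], [5, 1]].

M = [[2, -2], [5, 1]]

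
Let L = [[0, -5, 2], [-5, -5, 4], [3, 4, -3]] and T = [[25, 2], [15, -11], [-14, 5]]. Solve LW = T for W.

W = [[2, 5], [-5, 2], [0, 6]]

Left-multiplying both sides by L⁻¹ gives W = L⁻¹T.
L has determinant 5; L⁻¹ = [[-1/5, -7/5, -2], [-3/5, -6/5, -2], [-1, -3, -5]].
W = L⁻¹T = [[-1/5, -7/5, -2], [-3/5, -6/5, -2], [-1, -3, -5]] · [[25, 2], [15, -11], [-14, 5]] = [[2, 5], [-5, 2], [0, 6]].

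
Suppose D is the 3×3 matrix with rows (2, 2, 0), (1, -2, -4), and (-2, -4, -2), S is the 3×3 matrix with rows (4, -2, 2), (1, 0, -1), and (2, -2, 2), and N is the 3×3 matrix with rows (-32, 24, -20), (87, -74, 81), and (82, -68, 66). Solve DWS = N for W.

W = D⁻¹NS⁻¹ (apply D⁻¹ on the left and S⁻¹ on the right).
det D = -4; the adjugate gives D⁻¹ = [[3, -1, 2], [-5/2, 1, -2], [2, -1, 3/2]].
det S = -4; the adjugate gives S⁻¹ = [[1/2, 0, -1/2], [1, -1, -3/2], [1/2, -1, -1/2]].
D⁻¹N = [[-19, 10, -9], [3, 2, -1], [-28, 20, -22]].
W = (D⁻¹N)S⁻¹ = [[-4, -1, -1], [3, -1, -4], [-5, 2, -5]].

W = [[-4, -1, -1], [3, -1, -4], [-5, 2, -5]]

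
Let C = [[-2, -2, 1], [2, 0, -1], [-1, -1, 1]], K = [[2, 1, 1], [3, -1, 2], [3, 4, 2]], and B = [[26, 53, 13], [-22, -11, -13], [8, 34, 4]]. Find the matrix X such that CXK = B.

X = [[-5, -3, 1], [-4, 5, -3], [-5, -4, 4]]

Left-multiply by C⁻¹ and right-multiply by K⁻¹: X = C⁻¹BK⁻¹.
C has determinant 2; C⁻¹ = [[-1/2, 1/2, 1], [-1/2, -1/2, 0], [-1, 0, 2]].
K has determinant -5; K⁻¹ = [[2, -2/5, -3/5], [0, -1/5, 1/5], [-3, 1, 1]].
C⁻¹B = [[-16, 2, -9], [-2, -21, 0], [-10, 15, -5]].
X = (C⁻¹B)K⁻¹ = [[-5, -3, 1], [-4, 5, -3], [-5, -4, 4]].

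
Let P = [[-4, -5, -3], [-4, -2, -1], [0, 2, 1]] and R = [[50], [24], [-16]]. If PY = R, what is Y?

Y = [[-2], [-6], [-4]]

Left-multiplying both sides by P⁻¹ gives Y = P⁻¹R.
det P = 4; the adjugate gives P⁻¹ = [[0, -1/4, -1/4], [1, -1, 2], [-2, 2, -3]].
Y = P⁻¹R = [[0, -1/4, -1/4], [1, -1, 2], [-2, 2, -3]] · [[50], [24], [-16]] = [[-2], [-6], [-4]].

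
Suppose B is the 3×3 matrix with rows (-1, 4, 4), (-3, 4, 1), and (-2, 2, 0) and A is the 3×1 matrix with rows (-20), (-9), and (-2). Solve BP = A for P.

P = [[-4], [-5], [-1]]

B is on the left of P, so left-multiply by B⁻¹: P = B⁻¹A.
B has determinant 2; B⁻¹ = [[-1, 4, -6], [-1, 4, -11/2], [1, -3, 4]].
P = B⁻¹A = [[-1, 4, -6], [-1, 4, -11/2], [1, -3, 4]] · [[-20], [-9], [-2]] = [[-4], [-5], [-1]].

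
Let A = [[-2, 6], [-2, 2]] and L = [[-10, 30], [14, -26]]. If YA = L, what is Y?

Y = [[5, 0], [-3, -4]]

A is on the right of Y, so right-multiply by A⁻¹: Y = LA⁻¹.
det A = 8, so A⁻¹ = [[1/4, -3/4], [1/4, -1/4]].
Y = LA⁻¹ = [[-10, 30], [14, -26]] · [[1/4, -3/4], [1/4, -1/4]] = [[5, 0], [-3, -4]].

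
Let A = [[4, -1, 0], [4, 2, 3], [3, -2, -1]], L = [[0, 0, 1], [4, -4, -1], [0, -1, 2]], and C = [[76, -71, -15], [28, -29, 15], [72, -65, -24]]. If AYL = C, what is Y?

Isolating Y: multiply by A⁻¹ from the left and L⁻¹ from the right, so Y = A⁻¹CL⁻¹.
det A = 3, so A⁻¹ = [[4/3, -1/3, -1], [13/3, -4/3, -4], [-14/3, 5/3, 4]].
det L = -4; the adjugate gives L⁻¹ = [[9/4, 1/4, -1], [2, 0, -1], [1, 0, 0]].
A⁻¹C = [[20, -20, -1], [4, -9, 11], [-20, 23, -1]].
Y = (A⁻¹C)L⁻¹ = [[4, 5, 0], [2, 1, 5], [0, -5, -3]].

Y = [[4, 5, 0], [2, 1, 5], [0, -5, -3]]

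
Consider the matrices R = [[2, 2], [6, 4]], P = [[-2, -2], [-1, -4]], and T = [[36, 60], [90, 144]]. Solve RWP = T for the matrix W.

W = R⁻¹TP⁻¹ (apply R⁻¹ on the left and P⁻¹ on the right).
det R = -4; the adjugate gives R⁻¹ = [[-1, 1/2], [3/2, -1/2]].
det P = 6, so P⁻¹ = [[-2/3, 1/3], [1/6, -1/3]].
R⁻¹T = [[9, 12], [9, 18]].
W = (R⁻¹T)P⁻¹ = [[-4, -1], [-3, -3]].

W = [[-4, -1], [-3, -3]]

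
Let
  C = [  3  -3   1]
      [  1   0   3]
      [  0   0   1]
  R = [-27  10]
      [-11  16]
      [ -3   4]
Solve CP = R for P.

Left-multiplying both sides by C⁻¹ gives P = C⁻¹R.
det C = 3; the adjugate gives C⁻¹ = [[0, 1, -3], [-1/3, 1, -8/3], [0, 0, 1]].
P = C⁻¹R = [[0, 1, -3], [-1/3, 1, -8/3], [0, 0, 1]] · [[-27, 10], [-11, 16], [-3, 4]] = [[-2, 4], [6, 2], [-3, 4]].

P = [[-2, 4], [6, 2], [-3, 4]]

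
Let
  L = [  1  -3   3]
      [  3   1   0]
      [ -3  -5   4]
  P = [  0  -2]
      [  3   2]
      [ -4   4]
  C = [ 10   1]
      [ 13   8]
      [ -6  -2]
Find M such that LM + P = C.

LM = C − P = [[10, 3], [10, 6], [-2, -6]].
Since L multiplies M on the left, M = L⁻¹(C − P).
det L = 4, so L⁻¹ = [[1, -3/4, -3/4], [-3, 13/4, 9/4], [-3, 7/2, 5/2]].
M = L⁻¹(C − P) = [[4, 3], [-2, -3], [0, -3]].

M = [[4, 3], [-2, -3], [0, -3]]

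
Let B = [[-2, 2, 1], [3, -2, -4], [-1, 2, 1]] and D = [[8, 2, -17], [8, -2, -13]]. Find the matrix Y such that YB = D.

Right-multiplying both sides by B⁻¹ gives Y = DB⁻¹.
B has determinant -6; B⁻¹ = [[-1, 0, 1], [-1/6, 1/6, 5/6], [-2/3, -1/3, 1/3]].
Y = DB⁻¹ = [[8, 2, -17], [8, -2, -13]] · [[-1, 0, 1], [-1/6, 1/6, 5/6], [-2/3, -1/3, 1/3]] = [[3, 6, 4], [1, 4, 2]].

Y = [[3, 6, 4], [1, 4, 2]]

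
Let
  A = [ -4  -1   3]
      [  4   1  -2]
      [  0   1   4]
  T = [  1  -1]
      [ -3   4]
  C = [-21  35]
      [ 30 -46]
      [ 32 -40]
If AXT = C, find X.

X = [[-2, -5], [-4, 0], [3, -2]]

Isolating X: multiply by A⁻¹ from the left and T⁻¹ from the right, so X = A⁻¹CT⁻¹.
A has determinant 4; A⁻¹ = [[3/2, 7/4, -1/4], [-4, -4, 1], [1, 1, 0]].
T has determinant 1; T⁻¹ = [[4, 1], [3, 1]].
A⁻¹C = [[13, -18], [-4, 4], [9, -11]].
X = (A⁻¹C)T⁻¹ = [[-2, -5], [-4, 0], [3, -2]].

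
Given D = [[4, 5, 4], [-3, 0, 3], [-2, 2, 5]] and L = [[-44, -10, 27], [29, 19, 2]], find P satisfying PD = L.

Right-multiplying both sides by D⁻¹ gives P = LD⁻¹.
det D = -3, so D⁻¹ = [[2, 17/3, -5], [-3, -28/3, 8], [2, 6, -5]].
P = LD⁻¹ = [[-44, -10, 27], [29, 19, 2]] · [[2, 17/3, -5], [-3, -28/3, 8], [2, 6, -5]] = [[-4, 6, 5], [5, -1, -3]].

P = [[-4, 6, 5], [5, -1, -3]]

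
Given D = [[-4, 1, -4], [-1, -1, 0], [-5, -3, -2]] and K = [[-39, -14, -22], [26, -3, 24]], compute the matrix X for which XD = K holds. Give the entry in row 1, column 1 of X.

Since D sits to the right of X, X = KD⁻¹.
det D = -2, so D⁻¹ = [[-1, -7, 2], [1, 6, -2], [1, 17/2, -5/2]].
X = KD⁻¹ = [[-39, -14, -22], [26, -3, 24]] · [[-1, -7, 2], [1, 6, -2], [1, 17/2, -5/2]] = [[3, 2, 5], [-5, 4, -2]].

3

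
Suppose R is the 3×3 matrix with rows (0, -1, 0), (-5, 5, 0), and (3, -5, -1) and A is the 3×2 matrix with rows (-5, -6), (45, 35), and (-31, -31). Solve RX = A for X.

Since R multiplies X on the left, X = R⁻¹A.
R has determinant 5; R⁻¹ = [[-1, -1/5, 0], [-1, 0, 0], [2, -3/5, -1]].
X = R⁻¹A = [[-1, -1/5, 0], [-1, 0, 0], [2, -3/5, -1]] · [[-5, -6], [45, 35], [-31, -31]] = [[-4, -1], [5, 6], [-6, -2]].

X = [[-4, -1], [5, 6], [-6, -2]]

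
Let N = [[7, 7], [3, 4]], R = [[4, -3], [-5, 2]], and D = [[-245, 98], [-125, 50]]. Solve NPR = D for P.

P = [[0, 3], [0, 4]]

P = N⁻¹DR⁻¹ (apply N⁻¹ on the left and R⁻¹ on the right).
det N = 7, so N⁻¹ = [[4/7, -1], [-3/7, 1]].
det R = -7, so R⁻¹ = [[-2/7, -3/7], [-5/7, -4/7]].
N⁻¹D = [[-15, 6], [-20, 8]].
P = (N⁻¹D)R⁻¹ = [[0, 3], [0, 4]].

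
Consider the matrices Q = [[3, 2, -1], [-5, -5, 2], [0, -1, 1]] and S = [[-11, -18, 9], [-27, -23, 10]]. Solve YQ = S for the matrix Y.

Y = [[3, 4, 4], [-4, 3, 0]]

Since Q sits to the right of Y, Y = SQ⁻¹.
det Q = -4, so Q⁻¹ = [[3/4, 1/4, 1/4], [-5/4, -3/4, 1/4], [-5/4, -3/4, 5/4]].
Y = SQ⁻¹ = [[-11, -18, 9], [-27, -23, 10]] · [[3/4, 1/4, 1/4], [-5/4, -3/4, 1/4], [-5/4, -3/4, 5/4]] = [[3, 4, 4], [-4, 3, 0]].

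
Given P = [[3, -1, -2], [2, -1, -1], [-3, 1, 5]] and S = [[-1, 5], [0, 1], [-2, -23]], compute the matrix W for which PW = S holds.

Since P multiplies W on the left, W = P⁻¹S.
P has determinant -3; P⁻¹ = [[4/3, -1, 1/3], [7/3, -3, 1/3], [1/3, 0, 1/3]].
W = P⁻¹S = [[4/3, -1, 1/3], [7/3, -3, 1/3], [1/3, 0, 1/3]] · [[-1, 5], [0, 1], [-2, -23]] = [[-2, -2], [-3, 1], [-1, -6]].

W = [[-2, -2], [-3, 1], [-1, -6]]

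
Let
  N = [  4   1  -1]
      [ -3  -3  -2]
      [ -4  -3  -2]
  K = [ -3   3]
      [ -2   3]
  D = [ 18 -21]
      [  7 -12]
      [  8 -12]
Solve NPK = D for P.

P = [[1, -1], [-4, 2], [4, 1]]

Left-multiply by N⁻¹ and right-multiply by K⁻¹: P = N⁻¹DK⁻¹.
det N = 5; the adjugate gives N⁻¹ = [[0, 1, -1], [2/5, -12/5, 11/5], [-3/5, 8/5, -9/5]].
det K = -3; the adjugate gives K⁻¹ = [[-1, 1], [-2/3, 1]].
N⁻¹D = [[-1, 0], [8, -6], [-14, 15]].
P = (N⁻¹D)K⁻¹ = [[1, -1], [-4, 2], [4, 1]].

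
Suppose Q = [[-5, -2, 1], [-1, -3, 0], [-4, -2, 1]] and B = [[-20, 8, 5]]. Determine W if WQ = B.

W = [[6, -6, -1]]

Q is on the right of W, so right-multiply by Q⁻¹: W = BQ⁻¹.
Q has determinant 3; Q⁻¹ = [[-1, 0, 1], [1/3, -1/3, -1/3], [-10/3, -2/3, 13/3]].
W = BQ⁻¹ = [[-20, 8, 5]] · [[-1, 0, 1], [1/3, -1/3, -1/3], [-10/3, -2/3, 13/3]] = [[6, -6, -1]].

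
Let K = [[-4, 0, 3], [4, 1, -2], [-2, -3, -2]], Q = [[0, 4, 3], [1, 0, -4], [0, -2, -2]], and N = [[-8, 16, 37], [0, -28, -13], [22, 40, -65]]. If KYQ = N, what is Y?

Y = [[-2, -1, -5], [-5, -4, 0], [1, -4, -2]]

Left-multiply by K⁻¹ and right-multiply by Q⁻¹: Y = K⁻¹NQ⁻¹.
det K = 2; the adjugate gives K⁻¹ = [[-4, -9/2, -3/2], [6, 7, 2], [-5, -6, -2]].
Q has determinant 2; Q⁻¹ = [[-4, 1, -8], [1, 0, 3/2], [-1, 0, -2]].
K⁻¹N = [[-1, 2, 8], [-4, -20, 1], [-4, 8, 23]].
Y = (K⁻¹N)Q⁻¹ = [[-2, -1, -5], [-5, -4, 0], [1, -4, -2]].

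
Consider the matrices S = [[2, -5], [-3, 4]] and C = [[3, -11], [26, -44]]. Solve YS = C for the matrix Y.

Y = [[3, 1], [4, -6]]

Since S sits to the right of Y, Y = CS⁻¹.
det S = -7; the adjugate gives S⁻¹ = [[-4/7, -5/7], [-3/7, -2/7]].
Y = CS⁻¹ = [[3, -11], [26, -44]] · [[-4/7, -5/7], [-3/7, -2/7]] = [[3, 1], [4, -6]].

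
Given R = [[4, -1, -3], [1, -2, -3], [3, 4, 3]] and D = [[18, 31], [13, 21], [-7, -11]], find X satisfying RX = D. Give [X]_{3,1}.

-3

Left-multiplying both sides by R⁻¹ gives X = R⁻¹D.
det R = 6, so R⁻¹ = [[1, -3/2, -1/2], [-2, 7/2, 3/2], [5/3, -19/6, -7/6]].
X = R⁻¹D = [[1, -3/2, -1/2], [-2, 7/2, 3/2], [5/3, -19/6, -7/6]] · [[18, 31], [13, 21], [-7, -11]] = [[2, 5], [-1, -5], [-3, -2]].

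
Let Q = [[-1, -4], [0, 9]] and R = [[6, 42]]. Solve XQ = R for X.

Since Q sits to the right of X, X = RQ⁻¹.
det Q = -9; the adjugate gives Q⁻¹ = [[-1, -4/9], [0, 1/9]].
X = RQ⁻¹ = [[6, 42]] · [[-1, -4/9], [0, 1/9]] = [[-6, 2]].

X = [[-6, 2]]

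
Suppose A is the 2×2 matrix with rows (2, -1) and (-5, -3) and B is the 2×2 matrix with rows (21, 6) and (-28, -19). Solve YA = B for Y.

Since A sits to the right of Y, Y = BA⁻¹.
A has determinant -11; A⁻¹ = [[3/11, -1/11], [-5/11, -2/11]].
Y = BA⁻¹ = [[21, 6], [-28, -19]] · [[3/11, -1/11], [-5/11, -2/11]] = [[3, -3], [1, 6]].

Y = [[3, -3], [1, 6]]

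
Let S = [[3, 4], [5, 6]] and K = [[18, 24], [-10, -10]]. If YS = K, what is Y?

Right-multiplying both sides by S⁻¹ gives Y = KS⁻¹.
det S = -2; the adjugate gives S⁻¹ = [[-3, 2], [5/2, -3/2]].
Y = KS⁻¹ = [[18, 24], [-10, -10]] · [[-3, 2], [5/2, -3/2]] = [[6, 0], [5, -5]].

Y = [[6, 0], [5, -5]]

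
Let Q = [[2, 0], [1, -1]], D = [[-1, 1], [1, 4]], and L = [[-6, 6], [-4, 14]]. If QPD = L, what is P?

Left-multiply by Q⁻¹ and right-multiply by D⁻¹: P = Q⁻¹LD⁻¹.
det Q = -2; the adjugate gives Q⁻¹ = [[1/2, 0], [1/2, -1]].
D has determinant -5; D⁻¹ = [[-4/5, 1/5], [1/5, 1/5]].
Q⁻¹L = [[-3, 3], [1, -11]].
P = (Q⁻¹L)D⁻¹ = [[3, 0], [-3, -2]].

P = [[3, 0], [-3, -2]]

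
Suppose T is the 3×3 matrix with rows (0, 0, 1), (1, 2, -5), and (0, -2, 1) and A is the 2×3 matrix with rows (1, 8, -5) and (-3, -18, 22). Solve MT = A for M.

Since T sits to the right of M, M = AT⁻¹.
det T = -2, so T⁻¹ = [[4, 1, 1], [1/2, 0, -1/2], [1, 0, 0]].
M = AT⁻¹ = [[1, 8, -5], [-3, -18, 22]] · [[4, 1, 1], [1/2, 0, -1/2], [1, 0, 0]] = [[3, 1, -3], [1, -3, 6]].

M = [[3, 1, -3], [1, -3, 6]]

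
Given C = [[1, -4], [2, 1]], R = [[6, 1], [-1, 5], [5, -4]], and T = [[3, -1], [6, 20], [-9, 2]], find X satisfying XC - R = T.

XC = T + R = [[9, 0], [5, 25], [-4, -2]].
C is on the right of X, so right-multiply by C⁻¹: X = (T + R)C⁻¹.
det C = 9, so C⁻¹ = [[1/9, 4/9], [-2/9, 1/9]].
X = (T + R)C⁻¹ = [[1, 4], [-5, 5], [0, -2]].

X = [[1, 4], [-5, 5], [0, -2]]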